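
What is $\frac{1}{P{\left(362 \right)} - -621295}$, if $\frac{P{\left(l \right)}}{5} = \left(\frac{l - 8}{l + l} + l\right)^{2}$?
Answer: $\frac{131044}{167511736185} \approx 7.823 \cdot 10^{-7}$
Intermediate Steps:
$P{\left(l \right)} = 5 \left(l + \frac{-8 + l}{2 l}\right)^{2}$ ($P{\left(l \right)} = 5 \left(\frac{l - 8}{l + l} + l\right)^{2} = 5 \left(\frac{-8 + l}{2 l} + l\right)^{2} = 5 \left(l + \frac{-8 + l}{2 l}\right)^{2}$)
$\frac{1}{P{\left(362 \right)} - -621295} = \frac{1}{\frac{5 \left(-8 + 362 + 2 \cdot 362^{2}\right)^{2}}{4 \cdot 131044} - -621295} = \frac{1}{\frac{5}{4} \cdot \frac{1}{131044} \left(-8 + 362 + 2 \cdot 131044\right)^{2} + 621295} = \frac{1}{\frac{5}{4} \cdot \frac{1}{131044} \left(-8 + 362 + 262088\right)^{2} + 621295} = \frac{1}{\frac{5}{4} \cdot \frac{1}{131044} \cdot 262442^{2} + 621295} = \frac{1}{\frac{5}{4} \cdot \frac{1}{131044} \cdot 68875803364 + 621295} = \frac{1}{\frac{86094754205}{131044} + 621295} = \frac{1}{\frac{167511736185}{131044}} = \frac{131044}{167511736185}$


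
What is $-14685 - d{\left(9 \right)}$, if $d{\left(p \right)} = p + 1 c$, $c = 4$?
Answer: $-14698$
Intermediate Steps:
$d{\left(p \right)} = 4 + p$ ($d{\left(p \right)} = p + 1 \cdot 4 = p + 4 = 4 + p$)
$-14685 - d{\left(9 \right)} = -14685 - \left(4 + 9\right) = -14685 - 13 = -14698$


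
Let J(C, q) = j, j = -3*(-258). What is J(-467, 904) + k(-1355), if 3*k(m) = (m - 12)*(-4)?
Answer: 7790/3 ≈ 2596.7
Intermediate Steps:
j = 774
J(C, q) = 774
k(m) = 16 - 4*m/3 (k(m) = ((m - 12)*(-4))/3 = ((-12 + m)*(-4))/3 = (48 - 4*m)/3 = 16 - 4*m/3)
J(-467, 904) + k(-1355) = 774 + (16 - 4/3*(-1355)) = 774 + (16 + 5420/3) = 774 + 5468/3 = 7790/3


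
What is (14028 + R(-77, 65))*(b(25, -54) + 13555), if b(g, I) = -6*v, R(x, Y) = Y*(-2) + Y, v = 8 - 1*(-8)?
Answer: 187928017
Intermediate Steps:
v = 16 (v = 8 + 8 = 16)
R(x, Y) = -Y (R(x, Y) = -2*Y + Y = -Y)
b(g, I) = -96 (b(g, I) = -6*16 = -96)
(14028 + R(-77, 65))*(b(25, -54) + 13555) = (14028 - 1*65)*(-96 + 13555) = (14028 - 65)*13459 = 13963*13459 = 187928017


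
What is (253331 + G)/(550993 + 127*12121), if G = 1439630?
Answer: 1692961/2090360 ≈ 0.80989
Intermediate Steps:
(253331 + G)/(550993 + 127*12121) = (253331 + 1439630)/(550993 + 127*12121) = 1692961/(550993 + 1539367) = 1692961/2090360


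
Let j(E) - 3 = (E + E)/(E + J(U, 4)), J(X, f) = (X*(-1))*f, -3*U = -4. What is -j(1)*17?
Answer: -561/13 ≈ -43.154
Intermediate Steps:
U = 4/3 (U = -1/3*(-4) = 4/3 ≈ 1.3333)
J(X, f) = -X*f (J(X, f) = (-X)*f = -X*f)
j(E) = 3 + 2*E/(-16/3 + E) (j(E) = 3 + (E + E)/(E - 1*4/3*4) = 3 + (2*E)/(E - 16/3) = 3 + (2*E)/(-16/3 + E) = 3 + 2*E/(-16/3 + E))
-j(1)*17 = -3*(-16 + 5*1)/(-16 + 3*1)*17 = -3*(-16 + 5)/(-16 + 3)*17 = -3*(-11)/(-13)*17 = -3*(-1)*(-11)/13*17 = -1*33/13*17 = -33/13*17 = -561/13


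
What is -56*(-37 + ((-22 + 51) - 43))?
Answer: 2856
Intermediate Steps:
-56*(-37 + ((-22 + 51) - 43)) = -56*(-37 + (29 - 43)) = -56*(-37 - 14) = -56*(-51) = 2856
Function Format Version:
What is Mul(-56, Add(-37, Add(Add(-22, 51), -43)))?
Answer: 2856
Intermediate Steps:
Mul(-56, Add(-37, Add(Add(-22, 51), -43))) = Mul(-56, Add(-37, Add(29, -43))) = Mul(-56, Add(-37, -14)) = Mul(-56, -51) = 2856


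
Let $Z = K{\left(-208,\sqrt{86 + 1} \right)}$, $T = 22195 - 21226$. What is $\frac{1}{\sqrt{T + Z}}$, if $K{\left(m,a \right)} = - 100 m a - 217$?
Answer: $\frac{1}{4 \sqrt{47 + 1300 \sqrt{87}}} \approx 0.0022659$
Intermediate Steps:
$T = 969$ ($T = 22195 - 21226 = 969$)
$K{\left(m,a \right)} = -217 - 100 a m$ ($K{\left(m,a \right)} = - 100 a m - 217 = -217 - 100 a m$)
$Z = -217 + 20800 \sqrt{87}$ ($Z = -217 - 100 \sqrt{86 + 1} \left(-208\right) = -217 - 100 \sqrt{87} \left(-208\right) = -217 + 20800 \sqrt{87} \approx 1.9379 \cdot 10^{5}$)
$\frac{1}{\sqrt{T + Z}} = \frac{1}{\sqrt{969 - \left(217 - 20800 \sqrt{87}\right)}} = \frac{1}{\sqrt{752 + 20800 \sqrt{87}}}$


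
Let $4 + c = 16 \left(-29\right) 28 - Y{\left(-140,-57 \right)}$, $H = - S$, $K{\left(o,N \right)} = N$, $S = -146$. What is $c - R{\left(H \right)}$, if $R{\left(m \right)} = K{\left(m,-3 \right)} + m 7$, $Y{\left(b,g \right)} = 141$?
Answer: $-14156$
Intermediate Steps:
$H = 146$ ($H = \left(-1\right) \left(-146\right) = 146$)
$R{\left(m \right)} = -3 + 7 m$ ($R{\left(m \right)} = -3 + m 7 = -3 + 7 m$)
$c = -13137$ ($c = -4 + \left(16 \left(-29\right) 28 - 141\right) = -4 - 13133 = -13137$)
$c - R{\left(H \right)} = -13137 - \left(-3 + 7 \cdot 146\right) = -13137 - \left(-3 + 1022\right) = -13137 - 1019 = -14156$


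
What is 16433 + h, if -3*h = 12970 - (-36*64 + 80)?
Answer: 34105/3 ≈ 11368.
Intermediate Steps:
h = -15194/3 (h = -(12970 - (-36*64 + 80))/3 = -(12970 - (-2304 + 80))/3 = -(12970 - 1*(-2224))/3 = -(12970 + 2224)/3 = -1/3*15194 = -15194/3 ≈ -5064.7)
16433 + h = 16433 - 15194/3 = 34105/3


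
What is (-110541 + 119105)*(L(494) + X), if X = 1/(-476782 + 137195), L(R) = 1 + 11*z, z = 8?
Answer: 258831844488/339587 ≈ 7.6220e+5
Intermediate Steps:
L(R) = 89 (L(R) = 1 + 11*8 = 1 + 88 = 89)
X = -1/339587 (X = 1/(-339587) = -1/339587 ≈ -2.9448e-6)
(-110541 + 119105)*(L(494) + X) = (-110541 + 119105)*(89 - 1/339587) = 8564*(30223242/339587) = 258831844488/339587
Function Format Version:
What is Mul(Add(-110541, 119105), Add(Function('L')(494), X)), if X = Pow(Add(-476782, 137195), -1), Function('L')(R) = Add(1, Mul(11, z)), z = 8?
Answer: Rational(258831844488, 339587) ≈ 7.6220e+5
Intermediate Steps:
Function('L')(R) = 89 (Function('L')(R) = Add(1, Mul(11, 8)) = Add(1, 88) = 89)
X = Rational(-1, 339587) (X = Pow(-339587, -1) = Rational(-1, 339587) ≈ -2.9448e-6)
Mul(Add(-110541, 119105), Add(Function('L')(494), X)) = Mul(Add(-110541, 119105), Add(89, Rational(-1, 339587))) = Mul(8564, Rational(30223242, 339587)) = Rational(258831844488, 339587)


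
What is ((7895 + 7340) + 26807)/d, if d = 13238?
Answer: 21021/6619 ≈ 3.1759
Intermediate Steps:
((7895 + 7340) + 26807)/d = ((7895 + 7340) + 26807)/13238 = (15235 + 26807)*(1/13238) = 42042*(1/13238) = 21021/6619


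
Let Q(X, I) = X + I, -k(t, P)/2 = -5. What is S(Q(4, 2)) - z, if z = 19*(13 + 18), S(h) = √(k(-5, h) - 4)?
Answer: -589 + √6 ≈ -586.55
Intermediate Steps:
k(t, P) = 10 (k(t, P) = -2*(-5) = 10)
Q(X, I) = I + X
S(h) = √6 (S(h) = √(10 - 4) = √6)
z = 589 (z = 19*31 = 589)
S(Q(4, 2)) - z = √6 - 1*589 = √6 - 589 = -589 + √6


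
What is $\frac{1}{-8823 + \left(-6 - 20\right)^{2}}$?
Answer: $- \frac{1}{8147} \approx -0.00012274$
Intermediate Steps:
$\frac{1}{-8823 + \left(-6 - 20\right)^{2}} = \frac{1}{-8823 + \left(-26\right)^{2}} = \frac{1}{-8823 + 676} = \frac{1}{-8147} = - \frac{1}{8147}$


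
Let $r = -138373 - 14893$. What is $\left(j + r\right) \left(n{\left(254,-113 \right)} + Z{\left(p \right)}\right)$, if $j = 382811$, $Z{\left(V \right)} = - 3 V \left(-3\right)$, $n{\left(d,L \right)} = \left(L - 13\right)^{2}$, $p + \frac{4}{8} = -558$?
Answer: $\frac{4980896955}{2} \approx 2.4904 \cdot 10^{9}$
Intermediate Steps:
$p = - \frac{1117}{2}$ ($p = - \frac{1}{2} - 558 = - \frac{1117}{2} \approx -558.5$)
$n{\left(d,L \right)} = \left(-13 + L\right)^{2}$
$Z{\left(V \right)} = 9 V$
$r = -153266$ ($r = -138373 - 14893 = -153266$)
$\left(j + r\right) \left(n{\left(254,-113 \right)} + Z{\left(p \right)}\right) = \left(382811 - 153266\right) \left(\left(-13 - 113\right)^{2} + 9 \left(- \frac{1117}{2}\right)\right) = 229545 \left(\left(-126\right)^{2} - \frac{10053}{2}\right) = 229545 \left(15876 - \frac{10053}{2}\right) = 229545 \cdot \frac{21699}{2} = \frac{4980896955}{2}$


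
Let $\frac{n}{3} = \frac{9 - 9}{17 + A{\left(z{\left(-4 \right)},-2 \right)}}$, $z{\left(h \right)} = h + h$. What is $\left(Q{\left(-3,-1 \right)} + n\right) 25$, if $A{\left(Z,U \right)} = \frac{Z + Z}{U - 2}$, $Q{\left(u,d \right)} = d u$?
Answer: $75$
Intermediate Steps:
$z{\left(h \right)} = 2 h$
$A{\left(Z,U \right)} = \frac{2 Z}{-2 + U}$
$n = 0$ ($n = 3 \frac{9 - 9}{17 + \frac{2 \cdot 2 \left(-4\right)}{-2 - 2}} = 3 \frac{0}{17 + 2 \left(-8\right) \frac{1}{-4}} = 3 \frac{0}{17 + 2 \left(-8\right) \left(- \frac{1}{4}\right)} = 3 \frac{0}{17 + 4} = 3 \cdot \frac{0}{21} = 3 \cdot 0 \cdot \frac{1}{21} = 3 \cdot 0 = 0$)
$\left(Q{\left(-3,-1 \right)} + n\right) 25 = \left(\left(-1\right) \left(-3\right) + 0\right) 25 = \left(3 + 0\right) 25 = 3 \cdot 25 = 75$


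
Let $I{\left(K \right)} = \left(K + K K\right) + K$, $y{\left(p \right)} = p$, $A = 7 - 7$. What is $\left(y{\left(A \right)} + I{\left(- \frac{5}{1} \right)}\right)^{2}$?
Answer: $225$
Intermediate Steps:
$A = 0$ ($A = 7 - 7 = 0$)
$I{\left(K \right)} = K^{2} + 2 K$ ($I{\left(K \right)} = \left(K + K^{2}\right) + K = K^{2} + 2 K$)
$\left(y{\left(A \right)} + I{\left(- \frac{5}{1} \right)}\right)^{2} = \left(0 + - \frac{5}{1} \left(2 - \frac{5}{1}\right)\right)^{2} = \left(0 + \left(-5\right) 1 \left(2 - 5\right)\right)^{2} = \left(0 - 5 \left(2 - 5\right)\right)^{2} = \left(0 - -15\right)^{2} = \left(0 + 15\right)^{2} = 15^{2} = 225$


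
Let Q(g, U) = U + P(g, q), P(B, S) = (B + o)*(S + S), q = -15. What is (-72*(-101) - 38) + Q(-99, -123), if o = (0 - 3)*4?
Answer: 10441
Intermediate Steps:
o = -12 (o = -3*4 = -12)
P(B, S) = 2*S*(-12 + B) (P(B, S) = (B - 12)*(S + S) = (-12 + B)*(2*S) = 2*S*(-12 + B))
Q(g, U) = 360 + U - 30*g (Q(g, U) = U + 2*(-15)*(-12 + g) = U + (360 - 30*g) = 360 + U - 30*g)
(-72*(-101) - 38) + Q(-99, -123) = (-72*(-101) - 38) + (360 - 123 - 30*(-99)) = (7272 - 38) + (360 - 123 + 2970) = 7234 + 3207 = 10441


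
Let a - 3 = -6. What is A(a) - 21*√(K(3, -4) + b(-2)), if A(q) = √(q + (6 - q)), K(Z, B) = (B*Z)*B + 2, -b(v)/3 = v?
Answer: √6 - 42*√14 ≈ -154.70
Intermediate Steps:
b(v) = -3*v
K(Z, B) = 2 + Z*B² (K(Z, B) = Z*B² + 2 = 2 + Z*B²)
a = -3 (a = 3 - 6 = -3)
A(q) = √6
A(a) - 21*√(K(3, -4) + b(-2)) = √6 - 21*√((2 + 3*(-4)²) - 3*(-2)) = √6 - 21*√((2 + 3*16) + 6) = √6 - 21*√((2 + 48) + 6) = √6 - 21*√(50 + 6) = √6 - 42*√14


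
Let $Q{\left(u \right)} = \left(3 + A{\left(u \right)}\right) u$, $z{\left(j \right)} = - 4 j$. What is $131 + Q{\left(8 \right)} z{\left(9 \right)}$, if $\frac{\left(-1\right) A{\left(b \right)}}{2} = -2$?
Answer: $-1885$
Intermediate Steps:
$A{\left(b \right)} = 4$ ($A{\left(b \right)} = \left(-2\right) \left(-2\right) = 4$)
$Q{\left(u \right)} = 7 u$ ($Q{\left(u \right)} = \left(3 + 4\right) u = 7 u$)
$131 + Q{\left(8 \right)} z{\left(9 \right)} = 131 + 7 \cdot 8 \left(\left(-4\right) 9\right) = 131 + 56 \left(-36\right) = 131 - 2016 = -1885$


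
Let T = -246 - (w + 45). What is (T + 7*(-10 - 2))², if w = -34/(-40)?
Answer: 56505289/400 ≈ 1.4126e+5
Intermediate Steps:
w = 17/20 (w = -34*(-1/40) = 17/20 ≈ 0.85000)
T = -5837/20 (T = -246 - (17/20 + 45) = -246 - 1*917/20 = -246 - 917/20 = -5837/20 ≈ -291.85)
(T + 7*(-10 - 2))² = (-5837/20 + 7*(-10 - 2))² = (-5837/20 + 7*(-12))² = (-5837/20 - 84)² = (-7517/20)² = 56505289/400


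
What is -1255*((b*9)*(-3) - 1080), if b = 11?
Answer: 1728135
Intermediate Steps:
-1255*((b*9)*(-3) - 1080) = -1255*((11*9)*(-3) - 1080) = -1255*(99*(-3) - 1080) = -1255*(-297 - 1080) = -1255*(-1377) = 1728135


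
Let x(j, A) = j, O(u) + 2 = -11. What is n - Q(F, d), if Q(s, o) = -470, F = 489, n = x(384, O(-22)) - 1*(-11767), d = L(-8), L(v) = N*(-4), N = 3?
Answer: 12621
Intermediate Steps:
O(u) = -13 (O(u) = -2 - 11 = -13)
L(v) = -12 (L(v) = 3*(-4) = -12)
d = -12
n = 12151 (n = 384 - 1*(-11767) = 384 + 11767 = 12151)
n - Q(F, d) = 12151 - 1*(-470) = 12151 + 470 = 12621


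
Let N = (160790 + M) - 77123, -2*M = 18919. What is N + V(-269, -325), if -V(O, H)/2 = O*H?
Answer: -201285/2 ≈ -1.0064e+5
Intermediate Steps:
M = -18919/2 (M = -½*18919 = -18919/2 ≈ -9459.5)
V(O, H) = -2*H*O (V(O, H) = -2*O*H = -2*H*O)
N = 148415/2 (N = (160790 - 18919/2) - 77123 = 302661/2 - 77123 = 148415/2 ≈ 74208.)
N + V(-269, -325) = 148415/2 - 2*(-325)*(-269) = 148415/2 - 174850 = -201285/2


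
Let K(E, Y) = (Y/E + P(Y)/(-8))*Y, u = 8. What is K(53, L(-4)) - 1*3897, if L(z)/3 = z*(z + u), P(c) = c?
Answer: -219501/53 ≈ -4141.5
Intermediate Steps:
L(z) = 3*z*(8 + z) (L(z) = 3*(z*(z + 8)) = 3*(z*(8 + z)) = 3*z*(8 + z))
K(E, Y) = Y*(-Y/8 + Y/E) (K(E, Y) = (Y/E + Y/(-8))*Y = (Y/E + Y*(-1/8))*Y = (Y/E - Y/8)*Y = (-Y/8 + Y/E)*Y = Y*(-Y/8 + Y/E))
K(53, L(-4)) - 1*3897 = (1/8)*(3*(-4)*(8 - 4))**2*(8 - 1*53)/53 - 1*3897 = (1/8)*(1/53)*(3*(-4)*4)**2*(8 - 53) - 3897 = (1/8)*(1/53)*(-48)**2*(-45) - 3897 = (1/8)*(1/53)*2304*(-45) - 3897 = -12960/53 - 3897 = -219501/53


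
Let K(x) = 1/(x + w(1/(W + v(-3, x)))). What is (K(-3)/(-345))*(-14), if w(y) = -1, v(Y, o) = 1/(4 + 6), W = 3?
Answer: -7/690 ≈ -0.010145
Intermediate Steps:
v(Y, o) = 1/10
K(x) = 1/(-1 + x) (K(x) = 1/(x - 1) = 1/(-1 + x))
(K(-3)/(-345))*(-14) = (1/(-1 - 3*(-345)))*(-14) = (-1/345/(-4))*(-14) = -1/4*(-1/345)*(-14) = (1/1380)*(-14) = -7/690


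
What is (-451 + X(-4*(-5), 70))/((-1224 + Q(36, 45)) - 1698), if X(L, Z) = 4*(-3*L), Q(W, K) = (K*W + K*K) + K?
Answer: -691/768 ≈ -0.89974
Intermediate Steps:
Q(W, K) = K + K² + K*W (Q(W, K) = (K*W + K²) + K = (K² + K*W) + K = K + K² + K*W)
X(L, Z) = -12*L
(-451 + X(-4*(-5), 70))/((-1224 + Q(36, 45)) - 1698) = (-451 - (-48)*(-5))/((-1224 + 45*(1 + 45 + 36)) - 1698) = (-451 - 12*20)/((-1224 + 45*82) - 1698) = (-451 - 240)/((-1224 + 3690) - 1698) = -691/(2466 - 1698) = -691/768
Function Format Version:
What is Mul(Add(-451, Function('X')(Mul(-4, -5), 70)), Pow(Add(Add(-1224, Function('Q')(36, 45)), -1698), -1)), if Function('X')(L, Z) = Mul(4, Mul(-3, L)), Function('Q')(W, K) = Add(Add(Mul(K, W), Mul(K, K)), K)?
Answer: Rational(-691, 768) ≈ -0.89974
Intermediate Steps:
Function('Q')(W, K) = Add(K, Pow(K, 2), Mul(K, W)) (Function('Q')(W, K) = Add(Add(Mul(K, W), Pow(K, 2)), K) = Add(Add(Pow(K, 2), Mul(K, W)), K) = Add(K, Pow(K, 2), Mul(K, W)))
Function('X')(L, Z) = Mul(-12, L)
Mul(Add(-451, Function('X')(Mul(-4, -5), 70)), Pow(Add(Add(-1224, Function('Q')(36, 45)), -1698), -1)) = Mul(Add(-451, Mul(-12, Mul(-4, -5))), Pow(Add(Add(-1224, Mul(45, Add(1, 45, 36))), -1698), -1)) = Mul(Add(-451, Mul(-12, 20)), Pow(Add(Add(-1224, Mul(45, 82)), -1698), -1)) = Mul(Add(-451, -240), Pow(Add(Add(-1224, 3690), -1698), -1)) = Mul(-691, Pow(Add(2466, -1698), -1)) = Mul(-691, Pow(768, -1)) = Mul(-691, Rational(1, 768)) = Rational(-691, 768)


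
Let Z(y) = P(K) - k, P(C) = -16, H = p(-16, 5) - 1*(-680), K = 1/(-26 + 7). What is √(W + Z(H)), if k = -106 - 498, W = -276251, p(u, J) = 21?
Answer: I*√275663 ≈ 525.04*I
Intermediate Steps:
K = -1/19 (K = 1/(-19) = -1/19 ≈ -0.052632)
H = 701 (H = 21 - 1*(-680) = 21 + 680 = 701)
k = -604
Z(y) = 588 (Z(y) = -16 - 1*(-604) = -16 + 604 = 588)
√(W + Z(H)) = √(-276251 + 588) = √(-275663) = I*√275663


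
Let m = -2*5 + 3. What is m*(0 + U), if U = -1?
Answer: 7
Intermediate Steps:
m = -7 (m = -10 + 3 = -7)
m*(0 + U) = -7*(0 - 1) = -7*(-1) = 7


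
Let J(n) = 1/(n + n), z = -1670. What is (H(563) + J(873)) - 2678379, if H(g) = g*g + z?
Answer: -4125937679/1746 ≈ -2.3631e+6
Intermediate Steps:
H(g) = -1670 + g² (H(g) = g*g - 1670 = g² - 1670 = -1670 + g²)
J(n) = 1/(2*n)
(H(563) + J(873)) - 2678379 = ((-1670 + 563²) + (½)/873) - 2678379 = ((-1670 + 316969) + (½)*(1/873)) - 2678379 = (315299 + 1/1746) - 2678379 = 550512055/1746 - 2678379 = -4125937679/1746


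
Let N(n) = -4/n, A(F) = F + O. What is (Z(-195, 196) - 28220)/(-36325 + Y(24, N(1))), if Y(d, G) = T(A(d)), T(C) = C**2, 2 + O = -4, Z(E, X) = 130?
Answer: 28090/36001 ≈ 0.78026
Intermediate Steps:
O = -6 (O = -2 - 4 = -6)
A(F) = -6 + F (A(F) = F - 6 = -6 + F)
Y(d, G) = (-6 + d)**2
(Z(-195, 196) - 28220)/(-36325 + Y(24, N(1))) = (130 - 28220)/(-36325 + (-6 + 24)**2) = -28090/(-36325 + 18**2) = -28090/(-36325 + 324) = -28090/(-36001) = -28090*(-1/36001) = 28090/36001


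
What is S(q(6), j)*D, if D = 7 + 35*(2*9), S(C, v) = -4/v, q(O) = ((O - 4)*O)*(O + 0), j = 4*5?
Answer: -637/5 ≈ -127.40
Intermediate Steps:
j = 20
q(O) = O**2*(-4 + O) (q(O) = ((-4 + O)*O)*O = (O*(-4 + O))*O = O**2*(-4 + O))
D = 637 (D = 7 + 35*18 = 7 + 630 = 637)
S(q(6), j)*D = -4/20*637 = -4*1/20*637 = -1/5*637 = -637/5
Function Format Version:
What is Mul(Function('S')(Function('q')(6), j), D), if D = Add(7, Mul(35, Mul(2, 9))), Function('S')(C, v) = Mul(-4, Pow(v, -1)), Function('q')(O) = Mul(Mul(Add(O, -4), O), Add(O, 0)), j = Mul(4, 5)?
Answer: Rational(-637, 5) ≈ -127.40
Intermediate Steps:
j = 20
Function('q')(O) = Mul(Pow(O, 2), Add(-4, O)) (Function('q')(O) = Mul(Mul(Add(-4, O), O), O) = Mul(Mul(O, Add(-4, O)), O) = Mul(Pow(O, 2), Add(-4, O)))
D = 637 (D = Add(7, Mul(35, 18)) = Add(7, 630) = 637)
Mul(Function('S')(Function('q')(6), j), D) = Mul(Mul(-4, Pow(20, -1)), 637) = Mul(Mul(-4, Rational(1, 20)), 637) = Mul(Rational(-1, 5), 637) = Rational(-637, 5)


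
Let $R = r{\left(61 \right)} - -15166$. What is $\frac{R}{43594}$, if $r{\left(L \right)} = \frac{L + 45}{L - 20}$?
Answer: $\frac{310956}{893677} \approx 0.34795$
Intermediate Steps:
$r{\left(L \right)} = \frac{45 + L}{-20 + L}$
$R = \frac{621912}{41}$ ($R = \frac{45 + 61}{-20 + 61} - -15166 = \frac{1}{41} \cdot 106 + 15166 = \frac{106}{41} + 15166 = \frac{621912}{41} \approx 15169.0$)
$\frac{R}{43594} = \frac{621912}{41 \cdot 43594} = \frac{621912}{41} \cdot \frac{1}{43594} = \frac{310956}{893677}$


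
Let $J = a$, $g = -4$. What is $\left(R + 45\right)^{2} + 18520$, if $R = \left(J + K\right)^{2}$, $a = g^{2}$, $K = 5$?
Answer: $254716$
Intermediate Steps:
$a = 16$ ($a = \left(-4\right)^{2} = 16$)
$J = 16$
$R = 441$ ($R = \left(16 + 5\right)^{2} = 21^{2} = 441$)
$\left(R + 45\right)^{2} + 18520 = \left(441 + 45\right)^{2} + 18520 = 486^{2} + 18520 = 236196 + 18520 = 254716$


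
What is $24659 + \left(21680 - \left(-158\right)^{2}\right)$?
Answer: $21375$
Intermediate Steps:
$24659 + \left(21680 - \left(-158\right)^{2}\right) = 24659 + \left(21680 - 24964\right) = 24659 - 3284 = 21375$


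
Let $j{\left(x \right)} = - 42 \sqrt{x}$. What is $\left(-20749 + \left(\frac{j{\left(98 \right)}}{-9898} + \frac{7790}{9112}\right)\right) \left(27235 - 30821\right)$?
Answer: $\frac{169489688357}{2278} - \frac{10758 \sqrt{2}}{101} \approx 7.4403 \cdot 10^{7}$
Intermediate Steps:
$\left(-20749 + \left(\frac{j{\left(98 \right)}}{-9898} + \frac{7790}{9112}\right)\right) \left(27235 - 30821\right) = \left(-20749 + \left(\frac{\left(-42\right) \sqrt{98}}{-9898} + \frac{7790}{9112}\right)\right) \left(27235 - 30821\right) = \left(-20749 + \left(- 42 \cdot 7 \sqrt{2} \left(- \frac{1}{9898}\right) + 7790 \cdot \frac{1}{9112}\right)\right) \left(-3586\right) = \left(-20749 + \left(- 294 \sqrt{2} \left(- \frac{1}{9898}\right) + \frac{3895}{4556}\right)\right) \left(-3586\right) = \left(-20749 + \left(\frac{3 \sqrt{2}}{101} + \frac{3895}{4556}\right)\right) \left(-3586\right) = \left(-20749 + \left(\frac{3895}{4556} + \frac{3 \sqrt{2}}{101}\right)\right) \left(-3586\right) = \left(- \frac{94528549}{4556} + \frac{3 \sqrt{2}}{101}\right) \left(-3586\right) = \frac{169489688357}{2278} - \frac{10758 \sqrt{2}}{101}$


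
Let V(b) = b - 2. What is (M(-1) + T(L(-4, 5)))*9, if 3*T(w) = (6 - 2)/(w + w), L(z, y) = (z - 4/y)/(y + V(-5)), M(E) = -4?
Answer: -67/2 ≈ -33.500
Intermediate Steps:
V(b) = -2 + b
L(z, y) = (z - 4/y)/(-7 + y) (L(z, y) = (z - 4/y)/(y + (-2 - 5)) = (z - 4/y)/(y - 7) = (z - 4/y)/(-7 + y))
T(w) = 2/(3*w) (T(w) = ((6 - 2)/(w + w))/3 = (4/((2*w)))/3 = (4*(1/(2*w)))/3 = (2/w)/3 = 2/(3*w))
(M(-1) + T(L(-4, 5)))*9 = (-4 + 2/(3*(((-4 + 5*(-4))/(5*(-7 + 5))))))*9 = (-4 + 2/(3*(((⅕)*(-4 - 20)/(-2)))))*9 = (-4 + 2/(3*(((⅕)*(-½)*(-24)))))*9 = (-4 + 2/(3*(12/5)))*9 = (-4 + (⅔)*(5/12))*9 = (-4 + 5/18)*9 = -67/18*9 = -67/2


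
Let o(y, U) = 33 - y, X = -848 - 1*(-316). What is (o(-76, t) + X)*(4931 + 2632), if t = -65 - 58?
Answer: -3199149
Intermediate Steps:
t = -123
X = -532 (X = -848 + 316 = -532)
(o(-76, t) + X)*(4931 + 2632) = ((33 - 1*(-76)) - 532)*(4931 + 2632) = ((33 + 76) - 532)*7563 = (109 - 532)*7563 = -423*7563 = -3199149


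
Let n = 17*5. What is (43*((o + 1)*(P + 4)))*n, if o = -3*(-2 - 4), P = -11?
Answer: -486115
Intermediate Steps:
o = 18 (o = -3*(-6) = 18)
n = 85
(43*((o + 1)*(P + 4)))*n = (43*((18 + 1)*(-11 + 4)))*85 = (43*(19*(-7)))*85 = (43*(-133))*85 = -5719*85 = -486115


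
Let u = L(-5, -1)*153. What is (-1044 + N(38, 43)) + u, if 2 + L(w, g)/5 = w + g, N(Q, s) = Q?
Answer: -7126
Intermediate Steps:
L(w, g) = -10 + 5*g + 5*w (L(w, g) = -10 + 5*(w + g) = -10 + 5*(g + w) = -10 + (5*g + 5*w) = -10 + 5*g + 5*w)
u = -6120 (u = (-10 + 5*(-1) + 5*(-5))*153 = (-10 - 5 - 25)*153 = -40*153 = -6120)
(-1044 + N(38, 43)) + u = (-1044 + 38) - 6120 = -1006 - 6120 = -7126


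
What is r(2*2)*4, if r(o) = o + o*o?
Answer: 80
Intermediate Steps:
r(o) = o + o**2
r(2*2)*4 = ((2*2)*(1 + 2*2))*4 = (4*(1 + 4))*4 = (4*5)*4 = 20*4 = 80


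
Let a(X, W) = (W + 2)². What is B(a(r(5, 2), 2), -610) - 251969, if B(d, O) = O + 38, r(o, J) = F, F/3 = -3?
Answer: -252541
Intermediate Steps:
F = -9 (F = 3*(-3) = -9)
r(o, J) = -9
a(X, W) = (2 + W)²
B(d, O) = 38 + O
B(a(r(5, 2), 2), -610) - 251969 = (38 - 610) - 251969 = -572 - 251969 = -252541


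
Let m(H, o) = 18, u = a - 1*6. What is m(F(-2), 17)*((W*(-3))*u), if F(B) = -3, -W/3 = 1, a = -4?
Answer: -1620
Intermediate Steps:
W = -3 (W = -3*1 = -3)
u = -10 (u = -4 - 1*6 = -4 - 6 = -10)
m(F(-2), 17)*((W*(-3))*u) = 18*(-3*(-3)*(-10)) = 18*(9*(-10)) = 18*(-90) = -1620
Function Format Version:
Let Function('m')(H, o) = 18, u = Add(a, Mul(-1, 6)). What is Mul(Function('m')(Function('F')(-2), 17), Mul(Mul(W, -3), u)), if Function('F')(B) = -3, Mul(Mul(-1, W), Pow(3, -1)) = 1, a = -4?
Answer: -1620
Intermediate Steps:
W = -3 (W = Mul(-3, 1) = -3)
u = -10 (u = Add(-4, Mul(-1, 6)) = Add(-4, -6) = -10)
Mul(Function('m')(Function('F')(-2), 17), Mul(Mul(W, -3), u)) = Mul(18, Mul(Mul(-3, -3), -10)) = Mul(18, Mul(9, -10)) = Mul(18, -90) = -1620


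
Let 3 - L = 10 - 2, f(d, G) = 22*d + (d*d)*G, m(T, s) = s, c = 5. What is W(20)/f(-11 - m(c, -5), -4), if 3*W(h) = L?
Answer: 5/828 ≈ 0.0060387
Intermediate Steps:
f(d, G) = 22*d + G*d² (f(d, G) = 22*d + d²*G = 22*d + G*d²)
L = -5 (L = 3 - (10 - 2) = 3 - 1*8 = 3 - 8 = -5)
W(h) = -5/3 (W(h) = (⅓)*(-5) = -5/3)
W(20)/f(-11 - m(c, -5), -4) = -5*1/((-11 - 1*(-5))*(22 - 4*(-11 - 1*(-5))))/3 = -5*1/((-11 + 5)*(22 - 4*(-11 + 5)))/3 = -5*(-1/(6*(22 - 4*(-6))))/3 = -5*(-1/(6*(22 + 24)))/3 = -5/(3*((-6*46))) = -5/3/(-276) = -5/3*(-1/276) = 5/828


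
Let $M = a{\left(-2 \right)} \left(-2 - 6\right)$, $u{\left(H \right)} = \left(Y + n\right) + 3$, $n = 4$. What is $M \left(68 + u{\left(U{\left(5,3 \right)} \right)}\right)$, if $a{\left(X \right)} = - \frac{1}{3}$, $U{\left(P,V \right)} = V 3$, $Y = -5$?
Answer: $\frac{560}{3} \approx 186.67$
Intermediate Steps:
$U{\left(P,V \right)} = 3 V$
$a{\left(X \right)} = - \frac{1}{3}$ ($a{\left(X \right)} = \left(-1\right) \frac{1}{3} = - \frac{1}{3}$)
$u{\left(H \right)} = 2$ ($u{\left(H \right)} = \left(-5 + 4\right) + 3 = -1 + 3 = 2$)
$M = \frac{8}{3}$ ($M = - \frac{-2 - 6}{3} = \left(- \frac{1}{3}\right) \left(-8\right) = \frac{8}{3} \approx 2.6667$)
$M \left(68 + u{\left(U{\left(5,3 \right)} \right)}\right) = \frac{8 \left(68 + 2\right)}{3} = \frac{8}{3} \cdot 70 = \frac{560}{3}$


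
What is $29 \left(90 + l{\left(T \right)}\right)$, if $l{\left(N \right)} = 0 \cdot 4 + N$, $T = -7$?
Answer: $2407$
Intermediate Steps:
$l{\left(N \right)} = N$ ($l{\left(N \right)} = 0 + N = N$)
$29 \left(90 + l{\left(T \right)}\right) = 29 \left(90 - 7\right) = 29 \cdot 83 = 2407$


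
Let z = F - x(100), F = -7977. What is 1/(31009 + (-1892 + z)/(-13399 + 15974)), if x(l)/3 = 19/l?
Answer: 257500/7983830543 ≈ 3.2253e-5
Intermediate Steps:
x(l) = 57/l (x(l) = 3*(19/l) = 57/l)
z = -797757/100 (z = -7977 - 57/100 = -797757/100 ≈ -7977.6)
1/(31009 + (-1892 + z)/(-13399 + 15974)) = 1/(31009 + (-1892 - 797757/100)/(-13399 + 15974)) = 1/(31009 - 986957/100/2575) = 1/(31009 - 986957/100*1/2575) = 1/(31009 - 986957/257500) = 1/(7983830543/257500) = 257500/7983830543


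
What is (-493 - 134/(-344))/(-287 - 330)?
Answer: 84729/106124 ≈ 0.79840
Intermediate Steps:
(-493 - 134/(-344))/(-287 - 330) = (-493 - 134*(-1/344))/(-617) = -(-493 + 67/172)/617 = -1/617*(-84729/172) = 84729/106124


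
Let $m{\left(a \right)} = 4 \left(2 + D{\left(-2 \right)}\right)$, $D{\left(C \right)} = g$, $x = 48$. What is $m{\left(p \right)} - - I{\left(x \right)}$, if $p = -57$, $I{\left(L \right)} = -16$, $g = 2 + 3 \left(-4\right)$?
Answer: $-48$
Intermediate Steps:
$g = -10$ ($g = 2 - 12 = -10$)
$D{\left(C \right)} = -10$
$m{\left(a \right)} = -32$ ($m{\left(a \right)} = 4 \left(2 - 10\right) = 4 \left(-8\right) = -32$)
$m{\left(p \right)} - - I{\left(x \right)} = -32 - \left(-1\right) \left(-16\right) = -32 - 16 = -48$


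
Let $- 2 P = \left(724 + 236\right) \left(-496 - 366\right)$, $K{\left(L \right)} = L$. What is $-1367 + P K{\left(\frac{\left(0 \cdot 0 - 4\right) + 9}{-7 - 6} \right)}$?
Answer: $- \frac{2086571}{13} \approx -1.6051 \cdot 10^{5}$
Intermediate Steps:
$P = 413760$ ($P = - \frac{\left(724 + 236\right) \left(-496 - 366\right)}{2} = - \frac{960 \left(-862\right)}{2} = \left(- \frac{1}{2}\right) \left(-827520\right) = 413760$)
$-1367 + P K{\left(\frac{\left(0 \cdot 0 - 4\right) + 9}{-7 - 6} \right)} = -1367 + 413760 \frac{\left(0 \cdot 0 - 4\right) + 9}{-7 - 6} = -1367 + 413760 \frac{\left(0 - 4\right) + 9}{-13} = -1367 + 413760 \left(-4 + 9\right) \left(- \frac{1}{13}\right) = -1367 + 413760 \cdot 5 \left(- \frac{1}{13}\right) = -1367 + 413760 \left(- \frac{5}{13}\right) = -1367 - \frac{2068800}{13} = - \frac{2086571}{13}$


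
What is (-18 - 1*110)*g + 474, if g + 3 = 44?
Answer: -4774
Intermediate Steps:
g = 41 (g = -3 + 44 = 41)
(-18 - 1*110)*g + 474 = (-18 - 1*110)*41 + 474 = (-18 - 110)*41 + 474 = -128*41 + 474 = -5248 + 474 = -4774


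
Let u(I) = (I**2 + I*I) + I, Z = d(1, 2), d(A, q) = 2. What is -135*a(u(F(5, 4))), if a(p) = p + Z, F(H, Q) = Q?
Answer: -5130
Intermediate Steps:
Z = 2
u(I) = I + 2*I**2 (u(I) = (I**2 + I**2) + I = 2*I**2 + I = I + 2*I**2)
a(p) = 2 + p (a(p) = p + 2 = 2 + p)
-135*a(u(F(5, 4))) = -135*(2 + 4*(1 + 2*4)) = -135*(2 + 4*(1 + 8)) = -135*(2 + 4*9) = -135*(2 + 36) = -135*38 = -5130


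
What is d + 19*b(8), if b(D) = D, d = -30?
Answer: 122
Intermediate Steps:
d + 19*b(8) = -30 + 19*8 = -30 + 152 = 122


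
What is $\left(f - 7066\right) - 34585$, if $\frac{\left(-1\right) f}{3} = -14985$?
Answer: $3304$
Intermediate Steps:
$f = 44955$ ($f = \left(-3\right) \left(-14985\right) = 44955$)
$\left(f - 7066\right) - 34585 = \left(44955 - 7066\right) - 34585 = 37889 - 34585 = 3304$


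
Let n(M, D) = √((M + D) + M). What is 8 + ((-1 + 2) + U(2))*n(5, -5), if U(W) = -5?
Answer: 8 - 4*√5 ≈ -0.94427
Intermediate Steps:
n(M, D) = √(D + 2*M) (n(M, D) = √((D + M) + M) = √(D + 2*M))
8 + ((-1 + 2) + U(2))*n(5, -5) = 8 + ((-1 + 2) - 5)*√(-5 + 2*5) = 8 + (1 - 5)*√(-5 + 10) = 8 - 4*√5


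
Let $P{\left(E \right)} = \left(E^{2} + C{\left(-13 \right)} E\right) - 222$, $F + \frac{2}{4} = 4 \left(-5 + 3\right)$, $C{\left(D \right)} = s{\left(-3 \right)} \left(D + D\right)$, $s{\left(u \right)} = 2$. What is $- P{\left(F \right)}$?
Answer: $- \frac{1169}{4} \approx -292.25$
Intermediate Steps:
$C{\left(D \right)} = 4 D$ ($C{\left(D \right)} = 2 \left(D + D\right) = 2 \cdot 2 D = 4 D$)
$F = - \frac{17}{2}$ ($F = - \frac{1}{2} + 4 \left(-5 + 3\right) = - \frac{1}{2} + 4 \left(-2\right) = - \frac{1}{2} - 8 = - \frac{17}{2} \approx -8.5$)
$P{\left(E \right)} = -222 + E^{2} - 52 E$ ($P{\left(E \right)} = \left(E^{2} + 4 \left(-13\right) E\right) - 222 = \left(E^{2} - 52 E\right) - 222 = -222 + E^{2} - 52 E$)
$- P{\left(F \right)} = - (-222 + \left(- \frac{17}{2}\right)^{2} - -442) = - (-222 + \frac{289}{4} + 442) = \left(-1\right) \frac{1169}{4} = - \frac{1169}{4}$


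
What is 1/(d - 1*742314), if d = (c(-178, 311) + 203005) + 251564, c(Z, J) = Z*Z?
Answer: -1/256061 ≈ -3.9053e-6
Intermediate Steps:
c(Z, J) = Z²
d = 486253 (d = ((-178)² + 203005) + 251564 = (31684 + 203005) + 251564 = 234689 + 251564 = 486253)
1/(d - 1*742314) = 1/(486253 - 1*742314) = 1/(486253 - 742314) = 1/(-256061) = -1/256061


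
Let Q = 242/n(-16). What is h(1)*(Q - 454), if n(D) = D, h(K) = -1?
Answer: 3753/8 ≈ 469.13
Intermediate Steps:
Q = -121/8 (Q = 242/(-16) = 242*(-1/16) = -121/8 ≈ -15.125)
h(1)*(Q - 454) = -(-121/8 - 454) = -1*(-3753/8) = 3753/8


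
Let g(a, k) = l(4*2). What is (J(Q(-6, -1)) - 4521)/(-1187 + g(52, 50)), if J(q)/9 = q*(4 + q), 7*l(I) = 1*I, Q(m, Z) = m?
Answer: 10297/2767 ≈ 3.7214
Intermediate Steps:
l(I) = I/7 (l(I) = (1*I)/7 = I/7)
J(q) = 9*q*(4 + q) (J(q) = 9*(q*(4 + q)) = 9*q*(4 + q))
g(a, k) = 8/7 (g(a, k) = (4*2)/7 = (⅐)*8 = 8/7)
(J(Q(-6, -1)) - 4521)/(-1187 + g(52, 50)) = (9*(-6)*(4 - 6) - 4521)/(-1187 + 8/7) = (9*(-6)*(-2) - 4521)/(-8301/7) = (108 - 4521)*(-7/8301) = -4413*(-7/8301) = 10297/2767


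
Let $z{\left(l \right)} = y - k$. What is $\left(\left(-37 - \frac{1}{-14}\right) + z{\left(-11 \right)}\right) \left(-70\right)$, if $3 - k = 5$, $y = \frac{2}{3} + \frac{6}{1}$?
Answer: $\frac{5935}{3} \approx 1978.3$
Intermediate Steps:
$y = \frac{20}{3}$ ($y = 2 \cdot \frac{1}{3} + 6 \cdot 1 = \frac{2}{3} + 6 = \frac{20}{3} \approx 6.6667$)
$k = -2$ ($k = 3 - 5 = -2$)
$z{\left(l \right)} = \frac{26}{3}$ ($z{\left(l \right)} = \frac{20}{3} - -2 = \frac{20}{3} + 2 = \frac{26}{3}$)
$\left(\left(-37 - \frac{1}{-14}\right) + z{\left(-11 \right)}\right) \left(-70\right) = \left(\left(-37 - \frac{1}{-14}\right) + \frac{26}{3}\right) \left(-70\right) = \left(\left(-37 - - \frac{1}{14}\right) + \frac{26}{3}\right) \left(-70\right) = \left(\left(-37 + \frac{1}{14}\right) + \frac{26}{3}\right) \left(-70\right) = \left(- \frac{517}{14} + \frac{26}{3}\right) \left(-70\right) = \left(- \frac{1187}{42}\right) \left(-70\right) = \frac{5935}{3}$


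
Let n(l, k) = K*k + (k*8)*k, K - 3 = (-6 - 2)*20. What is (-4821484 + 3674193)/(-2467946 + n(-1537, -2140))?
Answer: -1147291/34504834 ≈ -0.033250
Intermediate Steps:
K = -157 (K = 3 + (-6 - 2)*20 = 3 - 8*20 = 3 - 160 = -157)
n(l, k) = -157*k + 8*k² (n(l, k) = -157*k + (k*8)*k = -157*k + (8*k)*k = -157*k + 8*k²)
(-4821484 + 3674193)/(-2467946 + n(-1537, -2140)) = (-4821484 + 3674193)/(-2467946 - 2140*(-157 + 8*(-2140))) = -1147291/(-2467946 - 2140*(-157 - 17120)) = -1147291/(-2467946 - 2140*(-17277)) = -1147291/(-2467946 + 36972780) = -1147291/34504834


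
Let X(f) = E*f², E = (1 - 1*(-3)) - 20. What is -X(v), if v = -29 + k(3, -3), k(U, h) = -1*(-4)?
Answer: 10000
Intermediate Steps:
k(U, h) = 4
E = -16 (E = (1 + 3) - 20 = 4 - 20 = -16)
v = -25 (v = -29 + 4 = -25)
X(f) = -16*f²
-X(v) = -(-16)*(-25)² = -(-16)*625 = -1*(-10000) = 10000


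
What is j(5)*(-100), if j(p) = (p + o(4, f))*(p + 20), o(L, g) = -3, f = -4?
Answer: -5000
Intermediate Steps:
j(p) = (-3 + p)*(20 + p) (j(p) = (p - 3)*(p + 20) = (-3 + p)*(20 + p))
j(5)*(-100) = (-60 + 5² + 17*5)*(-100) = (-60 + 25 + 85)*(-100) = 50*(-100) = -5000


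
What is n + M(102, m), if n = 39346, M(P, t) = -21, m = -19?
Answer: 39325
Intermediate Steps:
n + M(102, m) = 39346 - 21 = 39325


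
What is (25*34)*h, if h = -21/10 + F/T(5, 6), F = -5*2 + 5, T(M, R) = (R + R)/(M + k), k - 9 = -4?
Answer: -15980/3 ≈ -5326.7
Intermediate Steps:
k = 5 (k = 9 - 4 = 5)
T(M, R) = 2*R/(5 + M) (T(M, R) = (R + R)/(M + 5) = (2*R)/(5 + M) = 2*R/(5 + M))
F = -5 (F = -10 + 5 = -5)
h = -94/15 (h = -21/10 - 5/(2*6/(5 + 5)) = -21*⅒ - 5/(2*6/10) = -21/10 - 5/(2*6*(⅒)) = -21/10 - 5/6/5 = -21/10 - 5*⅚ = -21/10 - 25/6 = -94/15 ≈ -6.2667)
(25*34)*h = (25*34)*(-94/15) = 850*(-94/15) = -15980/3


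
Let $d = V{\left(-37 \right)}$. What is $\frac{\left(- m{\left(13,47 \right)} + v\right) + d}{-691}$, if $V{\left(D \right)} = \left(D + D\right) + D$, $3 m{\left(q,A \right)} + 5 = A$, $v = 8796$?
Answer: $- \frac{8671}{691} \approx -12.548$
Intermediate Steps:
$m{\left(q,A \right)} = - \frac{5}{3} + \frac{A}{3}$
$V{\left(D \right)} = 3 D$ ($V{\left(D \right)} = 2 D + D = 3 D$)
$d = -111$ ($d = 3 \left(-37\right) = -111$)
$\frac{\left(- m{\left(13,47 \right)} + v\right) + d}{-691} = \frac{\left(- (- \frac{5}{3} + \frac{1}{3} \cdot 47) + 8796\right) - 111}{-691} = \left(\left(- (- \frac{5}{3} + \frac{47}{3}) + 8796\right) - 111\right) \left(- \frac{1}{691}\right) = \left(\left(\left(-1\right) 14 + 8796\right) - 111\right) \left(- \frac{1}{691}\right) = \left(\left(-14 + 8796\right) - 111\right) \left(- \frac{1}{691}\right) = \left(8782 - 111\right) \left(- \frac{1}{691}\right) = 8671 \left(- \frac{1}{691}\right) = - \frac{8671}{691}$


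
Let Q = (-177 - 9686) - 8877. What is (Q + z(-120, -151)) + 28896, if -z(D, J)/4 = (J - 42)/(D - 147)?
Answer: 2710880/267 ≈ 10153.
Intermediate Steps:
Q = -18740 (Q = -9863 - 8877 = -18740)
z(D, J) = -4*(-42 + J)/(-147 + D) (z(D, J) = -4*(J - 42)/(D - 147) = -4*(-42 + J)/(-147 + D))
(Q + z(-120, -151)) + 28896 = (-18740 + 4*(42 - 1*(-151))/(-147 - 120)) + 28896 = (-18740 + 4*(42 + 151)/(-267)) + 28896 = (-18740 + 4*(-1/267)*193) + 28896 = (-18740 - 772/267) + 28896 = -5004352/267 + 28896 = 2710880/267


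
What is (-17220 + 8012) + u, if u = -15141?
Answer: -24349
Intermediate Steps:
(-17220 + 8012) + u = (-17220 + 8012) - 15141 = -9208 - 15141 = -24349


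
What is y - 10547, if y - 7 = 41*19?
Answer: -9761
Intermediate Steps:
y = 786 (y = 7 + 41*19 = 7 + 779 = 786)
y - 10547 = 786 - 10547 = -9761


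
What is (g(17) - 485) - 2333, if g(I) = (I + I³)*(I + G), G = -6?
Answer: 51412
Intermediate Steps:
g(I) = (-6 + I)*(I + I³) (g(I) = (I + I³)*(I - 6) = (I + I³)*(-6 + I) = (-6 + I)*(I + I³))
(g(17) - 485) - 2333 = (17*(-6 + 17 + 17³ - 6*17²) - 485) - 2333 = (17*(-6 + 17 + 4913 - 6*289) - 485) - 2333 = (17*(-6 + 17 + 4913 - 1734) - 485) - 2333 = (17*3190 - 485) - 2333 = (54230 - 485) - 2333 = 53745 - 2333 = 51412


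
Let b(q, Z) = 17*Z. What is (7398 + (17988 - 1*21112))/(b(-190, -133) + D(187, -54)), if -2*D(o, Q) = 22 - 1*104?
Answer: -2137/1110 ≈ -1.9252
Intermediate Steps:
D(o, Q) = 41 (D(o, Q) = -(22 - 1*104)/2 = -(22 - 104)/2 = -½*(-82) = 41)
(7398 + (17988 - 1*21112))/(b(-190, -133) + D(187, -54)) = (7398 + (17988 - 1*21112))/(17*(-133) + 41) = (7398 + (17988 - 21112))/(-2261 + 41) = (7398 - 3124)/(-2220) = 4274*(-1/2220) = -2137/1110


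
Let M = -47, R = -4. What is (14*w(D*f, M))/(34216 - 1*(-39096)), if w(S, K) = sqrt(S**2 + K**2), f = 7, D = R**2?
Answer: 7*sqrt(14753)/36656 ≈ 0.023195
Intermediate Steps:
D = 16 (D = (-4)**2 = 16)
w(S, K) = sqrt(K**2 + S**2)
(14*w(D*f, M))/(34216 - 1*(-39096)) = (14*sqrt((-47)**2 + (16*7)**2))/(34216 - 1*(-39096)) = (14*sqrt(2209 + 112**2))/(34216 + 39096) = (14*sqrt(2209 + 12544))/73312 = (14*sqrt(14753))*(1/73312) = 7*sqrt(14753)/36656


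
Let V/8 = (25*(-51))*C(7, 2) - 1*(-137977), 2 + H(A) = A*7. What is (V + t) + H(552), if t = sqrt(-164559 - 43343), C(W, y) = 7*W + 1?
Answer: 597678 + I*sqrt(207902) ≈ 5.9768e+5 + 455.96*I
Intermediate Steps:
C(W, y) = 1 + 7*W
H(A) = -2 + 7*A (H(A) = -2 + A*7 = -2 + 7*A)
t = I*sqrt(207902) (t = sqrt(-207902) = I*sqrt(207902) ≈ 455.96*I)
V = 593816 (V = 8*((25*(-51))*(1 + 7*7) - 1*(-137977)) = 8*(-1275*(1 + 49) + 137977) = 8*(-1275*50 + 137977) = 8*(-63750 + 137977) = 8*74227 = 593816)
(V + t) + H(552) = (593816 + I*sqrt(207902)) + (-2 + 7*552) = (593816 + I*sqrt(207902)) + (-2 + 3864) = (593816 + I*sqrt(207902)) + 3862 = 597678 + I*sqrt(207902)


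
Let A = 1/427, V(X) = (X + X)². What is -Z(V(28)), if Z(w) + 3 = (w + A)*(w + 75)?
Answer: -4299762122/427 ≈ -1.0070e+7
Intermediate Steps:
V(X) = 4*X² (V(X) = (2*X)² = 4*X²)
A = 1/427 ≈ 0.0023419
Z(w) = -3 + (75 + w)*(1/427 + w) (Z(w) = -3 + (w + 1/427)*(w + 75) = -3 + (1/427 + w)*(75 + w) = -3 + (75 + w)*(1/427 + w))
-Z(V(28)) = -(-1206/427 + (4*28²)² + 32026*(4*28²)/427) = -(-1206/427 + (4*784)² + 32026*(4*784)/427) = -(-1206/427 + 3136² + (32026/427)*3136) = -(-1206/427 + 9834496 + 14347648/61) = -1*4299762122/427 = -4299762122/427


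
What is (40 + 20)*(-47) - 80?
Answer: -2900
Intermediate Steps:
(40 + 20)*(-47) - 80 = 60*(-47) - 80 = -2820 - 80 = -2900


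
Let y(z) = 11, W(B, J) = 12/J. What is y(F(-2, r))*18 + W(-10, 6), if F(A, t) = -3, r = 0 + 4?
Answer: 200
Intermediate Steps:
r = 4
y(F(-2, r))*18 + W(-10, 6) = 11*18 + 12/6 = 198 + 12*(1/6) = 198 + 2 = 200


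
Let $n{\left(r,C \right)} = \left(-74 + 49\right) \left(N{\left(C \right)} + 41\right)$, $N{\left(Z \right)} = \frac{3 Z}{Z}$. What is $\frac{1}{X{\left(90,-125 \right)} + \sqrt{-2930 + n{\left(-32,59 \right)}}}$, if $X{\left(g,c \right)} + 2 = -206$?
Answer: $- \frac{8}{1819} - \frac{i \sqrt{4030}}{47294} \approx -0.004398 - 0.0013423 i$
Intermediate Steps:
$N{\left(Z \right)} = 3$
$X{\left(g,c \right)} = -208$ ($X{\left(g,c \right)} = -2 - 206 = -208$)
$n{\left(r,C \right)} = -1100$ ($n{\left(r,C \right)} = \left(-74 + 49\right) \left(3 + 41\right) = \left(-25\right) 44 = -1100$)
$\frac{1}{X{\left(90,-125 \right)} + \sqrt{-2930 + n{\left(-32,59 \right)}}} = \frac{1}{-208 + \sqrt{-2930 - 1100}} = \frac{1}{-208 + \sqrt{-4030}} = \frac{1}{-208 + i \sqrt{4030}}$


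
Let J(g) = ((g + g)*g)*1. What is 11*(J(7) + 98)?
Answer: 2156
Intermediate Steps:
J(g) = 2*g² (J(g) = ((2*g)*g)*1 = (2*g²)*1 = 2*g²)
11*(J(7) + 98) = 11*(2*7² + 98) = 11*(2*49 + 98) = 11*(98 + 98) = 11*196 = 2156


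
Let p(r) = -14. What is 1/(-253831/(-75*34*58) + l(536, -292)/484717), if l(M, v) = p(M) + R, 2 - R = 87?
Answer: 71689644300/123021558727 ≈ 0.58274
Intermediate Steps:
R = -85 (R = 2 - 1*87 = 2 - 87 = -85)
l(M, v) = -99 (l(M, v) = -14 - 85 = -99)
1/(-253831/(-75*34*58) + l(536, -292)/484717) = 1/(-253831/(-75*34*58) - 99/484717) = 1/(-253831/((-2550*58)) - 99*1/484717) = 1/(-253831/(-147900) - 99/484717) = 1/(-253831*(-1/147900) - 99/484717) = 1/(253831/147900 - 99/484717) = 1/(123021558727/71689644300) = 71689644300/123021558727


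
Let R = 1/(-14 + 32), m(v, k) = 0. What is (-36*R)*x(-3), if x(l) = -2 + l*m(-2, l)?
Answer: 4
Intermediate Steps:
x(l) = -2 (x(l) = -2 + l*0 = -2 + 0 = -2)
R = 1/18 ≈ 0.055556
(-36*R)*x(-3) = -36*1/18*(-2) = -2*(-2) = 4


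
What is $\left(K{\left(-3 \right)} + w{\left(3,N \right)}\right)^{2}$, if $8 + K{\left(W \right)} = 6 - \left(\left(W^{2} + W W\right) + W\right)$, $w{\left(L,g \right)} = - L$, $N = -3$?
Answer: $400$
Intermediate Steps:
$K{\left(W \right)} = -2 - W - 2 W^{2}$ ($K{\left(W \right)} = -8 - \left(-6 + W + W^{2} + W W\right) = -8 - \left(-6 + W + 2 W^{2}\right) = -2 - W - 2 W^{2}$)
$\left(K{\left(-3 \right)} + w{\left(3,N \right)}\right)^{2} = \left(\left(-2 - -3 - 2 \left(-3\right)^{2}\right) - 3\right)^{2} = \left(\left(-2 + 3 - 18\right) - 3\right)^{2} = \left(-17 - 3\right)^{2} = \left(-20\right)^{2} = 400$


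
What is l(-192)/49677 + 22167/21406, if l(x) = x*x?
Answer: 630100281/354461954 ≈ 1.7776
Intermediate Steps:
l(x) = x²
l(-192)/49677 + 22167/21406 = (-192)²/49677 + 22167/21406 = 36864*(1/49677) + 22167*(1/21406) = 12288/16559 + 22167/21406 = 630100281/354461954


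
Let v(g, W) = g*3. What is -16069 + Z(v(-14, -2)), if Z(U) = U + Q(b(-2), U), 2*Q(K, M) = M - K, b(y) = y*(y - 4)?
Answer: -16138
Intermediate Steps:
v(g, W) = 3*g
b(y) = y*(-4 + y)
Q(K, M) = M/2 - K/2 (Q(K, M) = (M - K)/2 = M/2 - K/2)
Z(U) = -6 + 3*U/2 (Z(U) = U + (U/2 - (-1)*(-4 - 2)) = U + (U/2 - (-1)*(-6)) = U + (U/2 - 1/2*12) = U + (U/2 - 6) = U + (-6 + U/2) = -6 + 3*U/2)
-16069 + Z(v(-14, -2)) = -16069 + (-6 + 3*(3*(-14))/2) = -16069 + (-6 + (3/2)*(-42)) = -16069 + (-6 - 63) = -16069 - 69 = -16138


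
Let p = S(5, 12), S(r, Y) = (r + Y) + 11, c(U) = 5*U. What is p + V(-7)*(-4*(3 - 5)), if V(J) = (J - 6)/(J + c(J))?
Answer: 640/21 ≈ 30.476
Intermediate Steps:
S(r, Y) = 11 + Y + r (S(r, Y) = (Y + r) + 11 = 11 + Y + r)
V(J) = (-6 + J)/(6*J) (V(J) = (J - 6)/(J + 5*J) = (-6 + J)/((6*J)) = (-6 + J)*(1/(6*J)) = (-6 + J)/(6*J))
p = 28 (p = 11 + 12 + 5 = 28)
p + V(-7)*(-4*(3 - 5)) = 28 + ((⅙)*(-6 - 7)/(-7))*(-4*(3 - 5)) = 28 + ((⅙)*(-⅐)*(-13))*(-4*(-2)) = 28 + (13/42)*8 = 28 + 52/21 = 640/21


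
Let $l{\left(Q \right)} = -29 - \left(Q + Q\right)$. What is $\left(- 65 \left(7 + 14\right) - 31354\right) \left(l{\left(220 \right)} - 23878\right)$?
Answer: $796609493$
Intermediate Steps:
$l{\left(Q \right)} = -29 - 2 Q$
$\left(- 65 \left(7 + 14\right) - 31354\right) \left(l{\left(220 \right)} - 23878\right) = \left(- 65 \left(7 + 14\right) - 31354\right) \left(\left(-29 - 440\right) - 23878\right) = \left(\left(-65\right) 21 - 31354\right) \left(\left(-29 - 440\right) - 23878\right) = \left(-1365 - 31354\right) \left(-469 - 23878\right) = \left(-32719\right) \left(-24347\right) = 796609493$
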